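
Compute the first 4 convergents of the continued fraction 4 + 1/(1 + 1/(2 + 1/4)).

4/1, 5/1, 14/3, 61/13

Using the convergent recurrence p_i = a_i*p_{i-1} + p_{i-2}, q_i = a_i*q_{i-1} + q_{i-2} with p_{-2}=0, p_{-1}=1, q_{-2}=1, q_{-1}=0:
  i=0: a_0=4, p_0 = 4*1 + 0 = 4, q_0 = 4*0 + 1 = 1.
  i=1: a_1=1, p_1 = 1*4 + 1 = 5, q_1 = 1*1 + 0 = 1.
  i=2: a_2=2, p_2 = 2*5 + 4 = 14, q_2 = 2*1 + 1 = 3.
  i=3: a_3=4, p_3 = 4*14 + 5 = 61, q_3 = 4*3 + 1 = 13.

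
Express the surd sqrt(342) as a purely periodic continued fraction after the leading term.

Write x_i = (sqrt(342) + m_i)/d_i with (m_0, d_0) = (0, 1). a_0 = floor(sqrt(342)) = 18, since 18^2 = 324 <= 342 < 361 = 19^2.
Iterate m_{i+1} = d_i*a_i - m_i, d_{i+1} = (342 - m_{i+1}^2)/d_i, a_{i+1} = floor((a_0 + m_{i+1})/d_{i+1}):
  m_1 = 1*18 - 0 = 18, d_1 = (342 - 18^2)/1 = 18/1 = 18, a_1 = floor((18 + 18)/18) = 2.
  m_2 = 18*2 - 18 = 18, d_2 = (342 - 18^2)/18 = 18/18 = 1, a_2 = floor((18 + 18)/1) = 36.
  m_3 = 1*36 - 18 = 18, d_3 = (342 - 18^2)/1 = 18/1 = 18: (m_3, d_3) = (m_1, d_1) = (18, 18), so from here the quotients repeat a_1, a_2; the period length is 2.
Hence the expansion of sqrt(342) is a_0 = 18 followed by the repeating block 2, 36 (period 2).

[18; (2, 36)]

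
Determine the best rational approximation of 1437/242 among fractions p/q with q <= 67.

Expand x = 1437/242 as a continued fraction with the Euclidean algorithm:
  1437 = 5*242 + 227, so a_0 = 5.
  242 = 1*227 + 15, so a_1 = 1.
  227 = 15*15 + 2, so a_2 = 15.
  15 = 7*2 + 1, so a_3 = 7.
  2 = 2*1 + 0, so a_4 = 2.
so x = [5; 1, 15, 7, 2].
Convergents (p_i = a_i*p_{i-1} + p_{i-2}, q_i = a_i*q_{i-1} + q_{i-2} with p_{-2}=0, p_{-1}=1, q_{-2}=1, q_{-1}=0), until the denominator exceeds 67:
  i=0: a_0=5, p_0 = 5*1 + 0 = 5, q_0 = 5*0 + 1 = 1.
  i=1: a_1=1, p_1 = 1*5 + 1 = 6, q_1 = 1*1 + 0 = 1.
  i=2: a_2=15, p_2 = 15*6 + 5 = 95, q_2 = 15*1 + 1 = 16.
  i=3: a_3=7, p_3 = 7*95 + 6 = 671, q_3 = 7*16 + 1 = 113.
q_3 = 113 > 67, so the last convergent with denominator <= 67 is p_2/q_2 = 95/16.
The closest fraction with denominator <= 67 is either p_2/q_2 or the intermediate fraction (k*p_2 + p_1)/(k*q_2 + q_1) with the largest k >= 1 whose denominator stays <= 67; these approach x as k grows, and every other convergent or intermediate fraction in range is farther away.
Largest k: floor((67 - q_1)/q_2) = floor((67 - 1)/16) = 4.
That gives (4*95 + 6)/(4*16 + 1) = 386/65.
Compare the errors: |x - 95/16| = |1437*16 - 95*242|/(242*16) = 2/3872, and |x - 386/65| = |1437*65 - 386*242|/(242*65) = 7/15730.
Cross-multiplying, 7*3872 = 27104 < 31460 = 2*15730, so 7/15730 is smaller: the intermediate fraction 386/65 is closer to x than 95/16.

386/65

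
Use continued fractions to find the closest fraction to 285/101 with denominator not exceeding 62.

Expand x = 285/101 as a continued fraction with the Euclidean algorithm:
  285 = 2*101 + 83, so a_0 = 2.
  101 = 1*83 + 18, so a_1 = 1.
  83 = 4*18 + 11, so a_2 = 4.
  18 = 1*11 + 7, so a_3 = 1.
  11 = 1*7 + 4, so a_4 = 1.
  7 = 1*4 + 3, so a_5 = 1.
  4 = 1*3 + 1, so a_6 = 1.
  3 = 3*1 + 0, so a_7 = 3.
so x = [2; 1, 4, 1, 1, 1, 1, 3].
Convergents (p_i = a_i*p_{i-1} + p_{i-2}, q_i = a_i*q_{i-1} + q_{i-2} with p_{-2}=0, p_{-1}=1, q_{-2}=1, q_{-1}=0), until the denominator exceeds 62:
  i=0: a_0=2, p_0 = 2*1 + 0 = 2, q_0 = 2*0 + 1 = 1.
  i=1: a_1=1, p_1 = 1*2 + 1 = 3, q_1 = 1*1 + 0 = 1.
  i=2: a_2=4, p_2 = 4*3 + 2 = 14, q_2 = 4*1 + 1 = 5.
  i=3: a_3=1, p_3 = 1*14 + 3 = 17, q_3 = 1*5 + 1 = 6.
  i=4: a_4=1, p_4 = 1*17 + 14 = 31, q_4 = 1*6 + 5 = 11.
  i=5: a_5=1, p_5 = 1*31 + 17 = 48, q_5 = 1*11 + 6 = 17.
  i=6: a_6=1, p_6 = 1*48 + 31 = 79, q_6 = 1*17 + 11 = 28.
  i=7: a_7=3, p_7 = 3*79 + 48 = 285, q_7 = 3*28 + 17 = 101.
q_7 = 101 > 62, so the last convergent with denominator <= 62 is p_6/q_6 = 79/28.
The closest fraction with denominator <= 62 is either p_6/q_6 or the intermediate fraction (k*p_6 + p_5)/(k*q_6 + q_5) with the largest k >= 1 whose denominator stays <= 62; these approach x as k grows, and every other convergent or intermediate fraction in range is farther away.
Largest k: floor((62 - q_5)/q_6) = floor((62 - 17)/28) = 1.
That gives (1*79 + 48)/(1*28 + 17) = 127/45.
Compare the errors: |x - 79/28| = |285*28 - 79*101|/(101*28) = 1/2828, and |x - 127/45| = |285*45 - 127*101|/(101*45) = 2/4545.
Cross-multiplying, 1*4545 = 4545 < 5656 = 2*2828, so 1/2828 is smaller: the convergent 79/28 is closer to x than 127/45.

79/28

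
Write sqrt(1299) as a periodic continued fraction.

[36; (24, 72)]

Write x_i = (sqrt(1299) + m_i)/d_i with (m_0, d_0) = (0, 1). a_0 = floor(sqrt(1299)) = 36, since 36^2 = 1296 <= 1299 < 1369 = 37^2.
Iterate m_{i+1} = d_i*a_i - m_i, d_{i+1} = (1299 - m_{i+1}^2)/d_i, a_{i+1} = floor((a_0 + m_{i+1})/d_{i+1}):
  m_1 = 1*36 - 0 = 36, d_1 = (1299 - 36^2)/1 = 3/1 = 3, a_1 = floor((36 + 36)/3) = 24.
  m_2 = 3*24 - 36 = 36, d_2 = (1299 - 36^2)/3 = 3/3 = 1, a_2 = floor((36 + 36)/1) = 72.
  m_3 = 1*72 - 36 = 36, d_3 = (1299 - 36^2)/1 = 3/1 = 3: (m_3, d_3) = (m_1, d_1) = (36, 3), so from here the quotients repeat a_1, a_2; the period length is 2.
Hence the expansion of sqrt(1299) is a_0 = 36 followed by the repeating block 24, 72 (period 2).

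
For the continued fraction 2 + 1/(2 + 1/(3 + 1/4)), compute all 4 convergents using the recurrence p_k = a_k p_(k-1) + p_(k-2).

Using the convergent recurrence p_i = a_i*p_{i-1} + p_{i-2}, q_i = a_i*q_{i-1} + q_{i-2} with p_{-2}=0, p_{-1}=1, q_{-2}=1, q_{-1}=0:
  i=0: a_0=2, p_0 = 2*1 + 0 = 2, q_0 = 2*0 + 1 = 1.
  i=1: a_1=2, p_1 = 2*2 + 1 = 5, q_1 = 2*1 + 0 = 2.
  i=2: a_2=3, p_2 = 3*5 + 2 = 17, q_2 = 3*2 + 1 = 7.
  i=3: a_3=4, p_3 = 4*17 + 5 = 73, q_3 = 4*7 + 2 = 30.

2/1, 5/2, 17/7, 73/30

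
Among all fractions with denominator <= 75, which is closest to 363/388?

Expand x = 363/388 as a continued fraction with the Euclidean algorithm:
  363 = 0*388 + 363, so a_0 = 0.
  388 = 1*363 + 25, so a_1 = 1.
  363 = 14*25 + 13, so a_2 = 14.
  25 = 1*13 + 12, so a_3 = 1.
  13 = 1*12 + 1, so a_4 = 1.
  12 = 12*1 + 0, so a_5 = 12.
so x = [0; 1, 14, 1, 1, 12].
Convergents (p_i = a_i*p_{i-1} + p_{i-2}, q_i = a_i*q_{i-1} + q_{i-2} with p_{-2}=0, p_{-1}=1, q_{-2}=1, q_{-1}=0), until the denominator exceeds 75:
  i=0: a_0=0, p_0 = 0*1 + 0 = 0, q_0 = 0*0 + 1 = 1.
  i=1: a_1=1, p_1 = 1*0 + 1 = 1, q_1 = 1*1 + 0 = 1.
  i=2: a_2=14, p_2 = 14*1 + 0 = 14, q_2 = 14*1 + 1 = 15.
  i=3: a_3=1, p_3 = 1*14 + 1 = 15, q_3 = 1*15 + 1 = 16.
  i=4: a_4=1, p_4 = 1*15 + 14 = 29, q_4 = 1*16 + 15 = 31.
  i=5: a_5=12, p_5 = 12*29 + 15 = 363, q_5 = 12*31 + 16 = 388.
q_5 = 388 > 75, so the last convergent with denominator <= 75 is p_4/q_4 = 29/31.
The closest fraction with denominator <= 75 is either p_4/q_4 or the intermediate fraction (k*p_4 + p_3)/(k*q_4 + q_3) with the largest k >= 1 whose denominator stays <= 75; these approach x as k grows, and every other convergent or intermediate fraction in range is farther away.
Largest k: floor((75 - q_3)/q_4) = floor((75 - 16)/31) = 1.
That gives (1*29 + 15)/(1*31 + 16) = 44/47.
Compare the errors: |x - 29/31| = |363*31 - 29*388|/(388*31) = 1/12028, and |x - 44/47| = |363*47 - 44*388|/(388*47) = 11/18236.
Cross-multiplying, 1*18236 = 18236 < 132308 = 11*12028, so 1/12028 is smaller: the convergent 29/31 is closer to x than 44/47.

29/31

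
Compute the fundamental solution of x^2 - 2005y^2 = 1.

First expand sqrt(2005) as a continued fraction. With x_i = (sqrt(2005) + m_i)/d_i and (m_0, d_0) = (0, 1): a_0 = floor(sqrt(2005)) = 44, since 44^2 = 1936 <= 2005 < 2025 = 45^2.
Iterate m_{i+1} = d_i*a_i - m_i, d_{i+1} = (2005 - m_{i+1}^2)/d_i, a_{i+1} = floor((a_0 + m_{i+1})/d_{i+1}):
  m_1 = 1*44 - 0 = 44, d_1 = (2005 - 44^2)/1 = 69/1 = 69, a_1 = floor((44 + 44)/69) = 1.
  m_2 = 69*1 - 44 = 25, d_2 = (2005 - 25^2)/69 = 1380/69 = 20, a_2 = floor((44 + 25)/20) = 3.
  m_3 = 20*3 - 25 = 35, d_3 = (2005 - 35^2)/20 = 780/20 = 39, a_3 = floor((44 + 35)/39) = 2.
  m_4 = 39*2 - 35 = 43, d_4 = (2005 - 43^2)/39 = 156/39 = 4, a_4 = floor((44 + 43)/4) = 21.
  m_5 = 4*21 - 43 = 41, d_5 = (2005 - 41^2)/4 = 324/4 = 81, a_5 = floor((44 + 41)/81) = 1.
  m_6 = 81*1 - 41 = 40, d_6 = (2005 - 40^2)/81 = 405/81 = 5, a_6 = floor((44 + 40)/5) = 16.
  m_7 = 5*16 - 40 = 40, d_7 = (2005 - 40^2)/5 = 405/5 = 81, a_7 = floor((44 + 40)/81) = 1.
  m_8 = 81*1 - 40 = 41, d_8 = (2005 - 41^2)/81 = 324/81 = 4, a_8 = floor((44 + 41)/4) = 21.
  m_9 = 4*21 - 41 = 43, d_9 = (2005 - 43^2)/4 = 156/4 = 39, a_9 = floor((44 + 43)/39) = 2.
  m_10 = 39*2 - 43 = 35, d_10 = (2005 - 35^2)/39 = 780/39 = 20, a_10 = floor((44 + 35)/20) = 3.
  m_11 = 20*3 - 35 = 25, d_11 = (2005 - 25^2)/20 = 1380/20 = 69, a_11 = floor((44 + 25)/69) = 1.
  m_12 = 69*1 - 25 = 44, d_12 = (2005 - 44^2)/69 = 69/69 = 1, a_12 = floor((44 + 44)/1) = 88.
  m_13 = 1*88 - 44 = 44, d_13 = (2005 - 44^2)/1 = 69/1 = 69: (m_13, d_13) = (m_1, d_1) = (44, 69), so from here the quotients repeat a_1, ..., a_12; the period length is 12.
So sqrt(2005) = [44; (1, 3, 2, 21, 1, 16, 1, 21, 2, 3, 1, 88)] with period length k = 12.
k is even, so the fundamental solution of x^2 - 2005y^2 = 1 is (p_{k-1}, q_{k-1}) = (p_11, q_11); compute convergents through index 11.
Convergents (p_i = a_i*p_{i-1} + p_{i-2}, q_i = a_i*q_{i-1} + q_{i-2} with p_{-2}=0, p_{-1}=1, q_{-2}=1, q_{-1}=0):
  i=0: a_0=44, p_0 = 44*1 + 0 = 44, q_0 = 44*0 + 1 = 1.
  i=1: a_1=1, p_1 = 1*44 + 1 = 45, q_1 = 1*1 + 0 = 1.
  i=2: a_2=3, p_2 = 3*45 + 44 = 179, q_2 = 3*1 + 1 = 4.
  i=3: a_3=2, p_3 = 2*179 + 45 = 403, q_3 = 2*4 + 1 = 9.
  i=4: a_4=21, p_4 = 21*403 + 179 = 8642, q_4 = 21*9 + 4 = 193.
  i=5: a_5=1, p_5 = 1*8642 + 403 = 9045, q_5 = 1*193 + 9 = 202.
  i=6: a_6=16, p_6 = 16*9045 + 8642 = 153362, q_6 = 16*202 + 193 = 3425.
  i=7: a_7=1, p_7 = 1*153362 + 9045 = 162407, q_7 = 1*3425 + 202 = 3627.
  i=8: a_8=21, p_8 = 21*162407 + 153362 = 3563909, q_8 = 21*3627 + 3425 = 79592.
  i=9: a_9=2, p_9 = 2*3563909 + 162407 = 7290225, q_9 = 2*79592 + 3627 = 162811.
  i=10: a_10=3, p_10 = 3*7290225 + 3563909 = 25434584, q_10 = 3*162811 + 79592 = 568025.
  i=11: a_11=1, p_11 = 1*25434584 + 7290225 = 32724809, q_11 = 1*568025 + 162811 = 730836.
Check: 32724809^2 - 2005*730836^2 = 1070913124086481 - 1070913124086480 = 1, so (x, y) = (32724809, 730836) solves the equation, and by the theorem it is the least positive solution.

(x, y) = (32724809, 730836)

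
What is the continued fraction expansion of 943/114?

[8; 3, 1, 2, 10]

Run the Euclidean algorithm on 943 and 114; the successive quotients are the partial quotients a_0, a_1, ... (each step inverts the fractional part left over by the previous one):
  943 = 8*114 + 31, so a_0 = 8.
  114 = 3*31 + 21, so a_1 = 3.
  31 = 1*21 + 10, so a_2 = 1.
  21 = 2*10 + 1, so a_3 = 2.
  10 = 10*1 + 0, so a_4 = 10.
The remainder reaches 0 after 5 divisions, so the expansion has 5 partial quotients, read off in order.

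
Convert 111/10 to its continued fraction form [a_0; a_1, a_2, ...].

[11; 10]

Run the Euclidean algorithm on 111 and 10; the successive quotients are the partial quotients a_0, a_1, ... (each step inverts the fractional part left over by the previous one):
  111 = 11*10 + 1, so a_0 = 11.
  10 = 10*1 + 0, so a_1 = 10.
The remainder reaches 0 after 2 divisions, so the expansion has 2 partial quotients, read off in order.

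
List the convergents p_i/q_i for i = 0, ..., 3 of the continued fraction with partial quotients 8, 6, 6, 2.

8/1, 49/6, 302/37, 653/80

Using the convergent recurrence p_i = a_i*p_{i-1} + p_{i-2}, q_i = a_i*q_{i-1} + q_{i-2} with p_{-2}=0, p_{-1}=1, q_{-2}=1, q_{-1}=0:
  i=0: a_0=8, p_0 = 8*1 + 0 = 8, q_0 = 8*0 + 1 = 1.
  i=1: a_1=6, p_1 = 6*8 + 1 = 49, q_1 = 6*1 + 0 = 6.
  i=2: a_2=6, p_2 = 6*49 + 8 = 302, q_2 = 6*6 + 1 = 37.
  i=3: a_3=2, p_3 = 2*302 + 49 = 653, q_3 = 2*37 + 6 = 80.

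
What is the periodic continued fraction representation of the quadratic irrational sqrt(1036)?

[32; (5, 2, 1, 6, 2, 6, 1, 2, 5, 64)]

Write x_i = (sqrt(1036) + m_i)/d_i with (m_0, d_0) = (0, 1). a_0 = floor(sqrt(1036)) = 32, since 32^2 = 1024 <= 1036 < 1089 = 33^2.
Iterate m_{i+1} = d_i*a_i - m_i, d_{i+1} = (1036 - m_{i+1}^2)/d_i, a_{i+1} = floor((a_0 + m_{i+1})/d_{i+1}):
  m_1 = 1*32 - 0 = 32, d_1 = (1036 - 32^2)/1 = 12/1 = 12, a_1 = floor((32 + 32)/12) = 5.
  m_2 = 12*5 - 32 = 28, d_2 = (1036 - 28^2)/12 = 252/12 = 21, a_2 = floor((32 + 28)/21) = 2.
  m_3 = 21*2 - 28 = 14, d_3 = (1036 - 14^2)/21 = 840/21 = 40, a_3 = floor((32 + 14)/40) = 1.
  m_4 = 40*1 - 14 = 26, d_4 = (1036 - 26^2)/40 = 360/40 = 9, a_4 = floor((32 + 26)/9) = 6.
  m_5 = 9*6 - 26 = 28, d_5 = (1036 - 28^2)/9 = 252/9 = 28, a_5 = floor((32 + 28)/28) = 2.
  m_6 = 28*2 - 28 = 28, d_6 = (1036 - 28^2)/28 = 252/28 = 9, a_6 = floor((32 + 28)/9) = 6.
  m_7 = 9*6 - 28 = 26, d_7 = (1036 - 26^2)/9 = 360/9 = 40, a_7 = floor((32 + 26)/40) = 1.
  m_8 = 40*1 - 26 = 14, d_8 = (1036 - 14^2)/40 = 840/40 = 21, a_8 = floor((32 + 14)/21) = 2.
  m_9 = 21*2 - 14 = 28, d_9 = (1036 - 28^2)/21 = 252/21 = 12, a_9 = floor((32 + 28)/12) = 5.
  m_10 = 12*5 - 28 = 32, d_10 = (1036 - 32^2)/12 = 12/12 = 1, a_10 = floor((32 + 32)/1) = 64.
  m_11 = 1*64 - 32 = 32, d_11 = (1036 - 32^2)/1 = 12/1 = 12: (m_11, d_11) = (m_1, d_1) = (32, 12), so from here the quotients repeat a_1, ..., a_10; the period length is 10.
Hence the expansion of sqrt(1036) is a_0 = 32 followed by the repeating block 5, 2, 1, 6, 2, 6, 1, 2, 5, 64 (period 10).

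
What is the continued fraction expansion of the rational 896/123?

[7; 3, 1, 1, 17]

Run the Euclidean algorithm on 896 and 123; the successive quotients are the partial quotients a_0, a_1, ... (each step inverts the fractional part left over by the previous one):
  896 = 7*123 + 35, so a_0 = 7.
  123 = 3*35 + 18, so a_1 = 3.
  35 = 1*18 + 17, so a_2 = 1.
  18 = 1*17 + 1, so a_3 = 1.
  17 = 17*1 + 0, so a_4 = 17.
The remainder reaches 0 after 5 divisions, so the expansion has 5 partial quotients, read off in order.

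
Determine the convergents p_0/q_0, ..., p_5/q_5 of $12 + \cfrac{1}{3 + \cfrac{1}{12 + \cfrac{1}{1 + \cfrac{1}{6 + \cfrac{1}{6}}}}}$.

Using the convergent recurrence p_i = a_i*p_{i-1} + p_{i-2}, q_i = a_i*q_{i-1} + q_{i-2} with p_{-2}=0, p_{-1}=1, q_{-2}=1, q_{-1}=0:
  i=0: a_0=12, p_0 = 12*1 + 0 = 12, q_0 = 12*0 + 1 = 1.
  i=1: a_1=3, p_1 = 3*12 + 1 = 37, q_1 = 3*1 + 0 = 3.
  i=2: a_2=12, p_2 = 12*37 + 12 = 456, q_2 = 12*3 + 1 = 37.
  i=3: a_3=1, p_3 = 1*456 + 37 = 493, q_3 = 1*37 + 3 = 40.
  i=4: a_4=6, p_4 = 6*493 + 456 = 3414, q_4 = 6*40 + 37 = 277.
  i=5: a_5=6, p_5 = 6*3414 + 493 = 20977, q_5 = 6*277 + 40 = 1702.

12/1, 37/3, 456/37, 493/40, 3414/277, 20977/1702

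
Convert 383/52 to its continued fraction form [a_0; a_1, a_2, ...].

[7; 2, 1, 2, 1, 4]

Run the Euclidean algorithm on 383 and 52; the successive quotients are the partial quotients a_0, a_1, ... (each step inverts the fractional part left over by the previous one):
  383 = 7*52 + 19, so a_0 = 7.
  52 = 2*19 + 14, so a_1 = 2.
  19 = 1*14 + 5, so a_2 = 1.
  14 = 2*5 + 4, so a_3 = 2.
  5 = 1*4 + 1, so a_4 = 1.
  4 = 4*1 + 0, so a_5 = 4.
The remainder reaches 0 after 6 divisions, so the expansion has 6 partial quotients, read off in order.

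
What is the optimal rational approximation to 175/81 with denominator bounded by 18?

Expand x = 175/81 as a continued fraction with the Euclidean algorithm:
  175 = 2*81 + 13, so a_0 = 2.
  81 = 6*13 + 3, so a_1 = 6.
  13 = 4*3 + 1, so a_2 = 4.
  3 = 3*1 + 0, so a_3 = 3.
so x = [2; 6, 4, 3].
Convergents (p_i = a_i*p_{i-1} + p_{i-2}, q_i = a_i*q_{i-1} + q_{i-2} with p_{-2}=0, p_{-1}=1, q_{-2}=1, q_{-1}=0), until the denominator exceeds 18:
  i=0: a_0=2, p_0 = 2*1 + 0 = 2, q_0 = 2*0 + 1 = 1.
  i=1: a_1=6, p_1 = 6*2 + 1 = 13, q_1 = 6*1 + 0 = 6.
  i=2: a_2=4, p_2 = 4*13 + 2 = 54, q_2 = 4*6 + 1 = 25.
q_2 = 25 > 18, so the last convergent with denominator <= 18 is p_1/q_1 = 13/6.
The closest fraction with denominator <= 18 is either p_1/q_1 or the intermediate fraction (k*p_1 + p_0)/(k*q_1 + q_0) with the largest k >= 1 whose denominator stays <= 18; these approach x as k grows, and every other convergent or intermediate fraction in range is farther away.
Largest k: floor((18 - q_0)/q_1) = floor((18 - 1)/6) = 2.
That gives (2*13 + 2)/(2*6 + 1) = 28/13.
Compare the errors: |x - 13/6| = |175*6 - 13*81|/(81*6) = 3/486, and |x - 28/13| = |175*13 - 28*81|/(81*13) = 7/1053.
Cross-multiplying, 3*1053 = 3159 < 3402 = 7*486, so 3/486 is smaller: the convergent 13/6 is closer to x than 28/13.

13/6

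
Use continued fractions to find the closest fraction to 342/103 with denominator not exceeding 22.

Expand x = 342/103 as a continued fraction with the Euclidean algorithm:
  342 = 3*103 + 33, so a_0 = 3.
  103 = 3*33 + 4, so a_1 = 3.
  33 = 8*4 + 1, so a_2 = 8.
  4 = 4*1 + 0, so a_3 = 4.
so x = [3; 3, 8, 4].
Convergents (p_i = a_i*p_{i-1} + p_{i-2}, q_i = a_i*q_{i-1} + q_{i-2} with p_{-2}=0, p_{-1}=1, q_{-2}=1, q_{-1}=0), until the denominator exceeds 22:
  i=0: a_0=3, p_0 = 3*1 + 0 = 3, q_0 = 3*0 + 1 = 1.
  i=1: a_1=3, p_1 = 3*3 + 1 = 10, q_1 = 3*1 + 0 = 3.
  i=2: a_2=8, p_2 = 8*10 + 3 = 83, q_2 = 8*3 + 1 = 25.
q_2 = 25 > 22, so the last convergent with denominator <= 22 is p_1/q_1 = 10/3.
The closest fraction with denominator <= 22 is either p_1/q_1 or the intermediate fraction (k*p_1 + p_0)/(k*q_1 + q_0) with the largest k >= 1 whose denominator stays <= 22; these approach x as k grows, and every other convergent or intermediate fraction in range is farther away.
Largest k: floor((22 - q_0)/q_1) = floor((22 - 1)/3) = 7.
That gives (7*10 + 3)/(7*3 + 1) = 73/22.
Compare the errors: |x - 10/3| = |342*3 - 10*103|/(103*3) = 4/309, and |x - 73/22| = |342*22 - 73*103|/(103*22) = 5/2266.
Cross-multiplying, 5*309 = 1545 < 9064 = 4*2266, so 5/2266 is smaller: the intermediate fraction 73/22 is closer to x than 10/3.

73/22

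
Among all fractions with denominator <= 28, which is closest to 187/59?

Expand x = 187/59 as a continued fraction with the Euclidean algorithm:
  187 = 3*59 + 10, so a_0 = 3.
  59 = 5*10 + 9, so a_1 = 5.
  10 = 1*9 + 1, so a_2 = 1.
  9 = 9*1 + 0, so a_3 = 9.
so x = [3; 5, 1, 9].
Convergents (p_i = a_i*p_{i-1} + p_{i-2}, q_i = a_i*q_{i-1} + q_{i-2} with p_{-2}=0, p_{-1}=1, q_{-2}=1, q_{-1}=0), until the denominator exceeds 28:
  i=0: a_0=3, p_0 = 3*1 + 0 = 3, q_0 = 3*0 + 1 = 1.
  i=1: a_1=5, p_1 = 5*3 + 1 = 16, q_1 = 5*1 + 0 = 5.
  i=2: a_2=1, p_2 = 1*16 + 3 = 19, q_2 = 1*5 + 1 = 6.
  i=3: a_3=9, p_3 = 9*19 + 16 = 187, q_3 = 9*6 + 5 = 59.
q_3 = 59 > 28, so the last convergent with denominator <= 28 is p_2/q_2 = 19/6.
The closest fraction with denominator <= 28 is either p_2/q_2 or the intermediate fraction (k*p_2 + p_1)/(k*q_2 + q_1) with the largest k >= 1 whose denominator stays <= 28; these approach x as k grows, and every other convergent or intermediate fraction in range is farther away.
Largest k: floor((28 - q_1)/q_2) = floor((28 - 5)/6) = 3.
That gives (3*19 + 16)/(3*6 + 5) = 73/23.
Compare the errors: |x - 19/6| = |187*6 - 19*59|/(59*6) = 1/354, and |x - 73/23| = |187*23 - 73*59|/(59*23) = 6/1357.
Cross-multiplying, 1*1357 = 1357 < 2124 = 6*354, so 1/354 is smaller: the convergent 19/6 is closer to x than 73/23.

19/6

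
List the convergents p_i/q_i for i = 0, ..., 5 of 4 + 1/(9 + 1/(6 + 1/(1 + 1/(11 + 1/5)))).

Using the convergent recurrence p_i = a_i*p_{i-1} + p_{i-2}, q_i = a_i*q_{i-1} + q_{i-2} with p_{-2}=0, p_{-1}=1, q_{-2}=1, q_{-1}=0:
  i=0: a_0=4, p_0 = 4*1 + 0 = 4, q_0 = 4*0 + 1 = 1.
  i=1: a_1=9, p_1 = 9*4 + 1 = 37, q_1 = 9*1 + 0 = 9.
  i=2: a_2=6, p_2 = 6*37 + 4 = 226, q_2 = 6*9 + 1 = 55.
  i=3: a_3=1, p_3 = 1*226 + 37 = 263, q_3 = 1*55 + 9 = 64.
  i=4: a_4=11, p_4 = 11*263 + 226 = 3119, q_4 = 11*64 + 55 = 759.
  i=5: a_5=5, p_5 = 5*3119 + 263 = 15858, q_5 = 5*759 + 64 = 3859.

4/1, 37/9, 226/55, 263/64, 3119/759, 15858/3859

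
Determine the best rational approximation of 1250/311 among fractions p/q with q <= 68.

209/52

Expand x = 1250/311 as a continued fraction with the Euclidean algorithm:
  1250 = 4*311 + 6, so a_0 = 4.
  311 = 51*6 + 5, so a_1 = 51.
  6 = 1*5 + 1, so a_2 = 1.
  5 = 5*1 + 0, so a_3 = 5.
so x = [4; 51, 1, 5].
Convergents (p_i = a_i*p_{i-1} + p_{i-2}, q_i = a_i*q_{i-1} + q_{i-2} with p_{-2}=0, p_{-1}=1, q_{-2}=1, q_{-1}=0), until the denominator exceeds 68:
  i=0: a_0=4, p_0 = 4*1 + 0 = 4, q_0 = 4*0 + 1 = 1.
  i=1: a_1=51, p_1 = 51*4 + 1 = 205, q_1 = 51*1 + 0 = 51.
  i=2: a_2=1, p_2 = 1*205 + 4 = 209, q_2 = 1*51 + 1 = 52.
  i=3: a_3=5, p_3 = 5*209 + 205 = 1250, q_3 = 5*52 + 51 = 311.
q_3 = 311 > 68, so the last convergent with denominator <= 68 is p_2/q_2 = 209/52.
The closest fraction with denominator <= 68 is either p_2/q_2 or the intermediate fraction (k*p_2 + p_1)/(k*q_2 + q_1) with the largest k >= 1 whose denominator stays <= 68; these approach x as k grows, and every other convergent or intermediate fraction in range is farther away.
Largest k: floor((68 - q_1)/q_2) = floor((68 - 51)/52) = 0.
Since k = 0, no intermediate fraction beyond p_2/q_2 has denominator <= 68, so the convergent 209/52 is the closest (its error is |1250*52 - 209*311|/(311*52) = 1/16172).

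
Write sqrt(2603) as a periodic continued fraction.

Write x_i = (sqrt(2603) + m_i)/d_i with (m_0, d_0) = (0, 1). a_0 = floor(sqrt(2603)) = 51, since 51^2 = 2601 <= 2603 < 2704 = 52^2.
Iterate m_{i+1} = d_i*a_i - m_i, d_{i+1} = (2603 - m_{i+1}^2)/d_i, a_{i+1} = floor((a_0 + m_{i+1})/d_{i+1}):
  m_1 = 1*51 - 0 = 51, d_1 = (2603 - 51^2)/1 = 2/1 = 2, a_1 = floor((51 + 51)/2) = 51.
  m_2 = 2*51 - 51 = 51, d_2 = (2603 - 51^2)/2 = 2/2 = 1, a_2 = floor((51 + 51)/1) = 102.
  m_3 = 1*102 - 51 = 51, d_3 = (2603 - 51^2)/1 = 2/1 = 2: (m_3, d_3) = (m_1, d_1) = (51, 2), so from here the quotients repeat a_1, a_2; the period length is 2.
Hence the expansion of sqrt(2603) is a_0 = 51 followed by the repeating block 51, 102 (period 2).

[51; (51, 102)]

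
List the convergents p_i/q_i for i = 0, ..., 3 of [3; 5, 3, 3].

3/1, 16/5, 51/16, 169/53

Using the convergent recurrence p_i = a_i*p_{i-1} + p_{i-2}, q_i = a_i*q_{i-1} + q_{i-2} with p_{-2}=0, p_{-1}=1, q_{-2}=1, q_{-1}=0:
  i=0: a_0=3, p_0 = 3*1 + 0 = 3, q_0 = 3*0 + 1 = 1.
  i=1: a_1=5, p_1 = 5*3 + 1 = 16, q_1 = 5*1 + 0 = 5.
  i=2: a_2=3, p_2 = 3*16 + 3 = 51, q_2 = 3*5 + 1 = 16.
  i=3: a_3=3, p_3 = 3*51 + 16 = 169, q_3 = 3*16 + 5 = 53.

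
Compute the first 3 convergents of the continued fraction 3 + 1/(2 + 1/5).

Using the convergent recurrence p_i = a_i*p_{i-1} + p_{i-2}, q_i = a_i*q_{i-1} + q_{i-2} with p_{-2}=0, p_{-1}=1, q_{-2}=1, q_{-1}=0:
  i=0: a_0=3, p_0 = 3*1 + 0 = 3, q_0 = 3*0 + 1 = 1.
  i=1: a_1=2, p_1 = 2*3 + 1 = 7, q_1 = 2*1 + 0 = 2.
  i=2: a_2=5, p_2 = 5*7 + 3 = 38, q_2 = 5*2 + 1 = 11.

3/1, 7/2, 38/11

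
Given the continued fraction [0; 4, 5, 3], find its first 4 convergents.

Using the convergent recurrence p_i = a_i*p_{i-1} + p_{i-2}, q_i = a_i*q_{i-1} + q_{i-2} with p_{-2}=0, p_{-1}=1, q_{-2}=1, q_{-1}=0:
  i=0: a_0=0, p_0 = 0*1 + 0 = 0, q_0 = 0*0 + 1 = 1.
  i=1: a_1=4, p_1 = 4*0 + 1 = 1, q_1 = 4*1 + 0 = 4.
  i=2: a_2=5, p_2 = 5*1 + 0 = 5, q_2 = 5*4 + 1 = 21.
  i=3: a_3=3, p_3 = 3*5 + 1 = 16, q_3 = 3*21 + 4 = 67.

0/1, 1/4, 5/21, 16/67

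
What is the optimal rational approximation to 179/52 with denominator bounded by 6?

17/5

Expand x = 179/52 as a continued fraction with the Euclidean algorithm:
  179 = 3*52 + 23, so a_0 = 3.
  52 = 2*23 + 6, so a_1 = 2.
  23 = 3*6 + 5, so a_2 = 3.
  6 = 1*5 + 1, so a_3 = 1.
  5 = 5*1 + 0, so a_4 = 5.
so x = [3; 2, 3, 1, 5].
Convergents (p_i = a_i*p_{i-1} + p_{i-2}, q_i = a_i*q_{i-1} + q_{i-2} with p_{-2}=0, p_{-1}=1, q_{-2}=1, q_{-1}=0), until the denominator exceeds 6:
  i=0: a_0=3, p_0 = 3*1 + 0 = 3, q_0 = 3*0 + 1 = 1.
  i=1: a_1=2, p_1 = 2*3 + 1 = 7, q_1 = 2*1 + 0 = 2.
  i=2: a_2=3, p_2 = 3*7 + 3 = 24, q_2 = 3*2 + 1 = 7.
q_2 = 7 > 6, so the last convergent with denominator <= 6 is p_1/q_1 = 7/2.
The closest fraction with denominator <= 6 is either p_1/q_1 or the intermediate fraction (k*p_1 + p_0)/(k*q_1 + q_0) with the largest k >= 1 whose denominator stays <= 6; these approach x as k grows, and every other convergent or intermediate fraction in range is farther away.
Largest k: floor((6 - q_0)/q_1) = floor((6 - 1)/2) = 2.
That gives (2*7 + 3)/(2*2 + 1) = 17/5.
Compare the errors: |x - 7/2| = |179*2 - 7*52|/(52*2) = 6/104, and |x - 17/5| = |179*5 - 17*52|/(52*5) = 11/260.
Cross-multiplying, 11*104 = 1144 < 1560 = 6*260, so 11/260 is smaller: the intermediate fraction 17/5 is closer to x than 7/2.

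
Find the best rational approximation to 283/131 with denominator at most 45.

54/25

Expand x = 283/131 as a continued fraction with the Euclidean algorithm:
  283 = 2*131 + 21, so a_0 = 2.
  131 = 6*21 + 5, so a_1 = 6.
  21 = 4*5 + 1, so a_2 = 4.
  5 = 5*1 + 0, so a_3 = 5.
so x = [2; 6, 4, 5].
Convergents (p_i = a_i*p_{i-1} + p_{i-2}, q_i = a_i*q_{i-1} + q_{i-2} with p_{-2}=0, p_{-1}=1, q_{-2}=1, q_{-1}=0), until the denominator exceeds 45:
  i=0: a_0=2, p_0 = 2*1 + 0 = 2, q_0 = 2*0 + 1 = 1.
  i=1: a_1=6, p_1 = 6*2 + 1 = 13, q_1 = 6*1 + 0 = 6.
  i=2: a_2=4, p_2 = 4*13 + 2 = 54, q_2 = 4*6 + 1 = 25.
  i=3: a_3=5, p_3 = 5*54 + 13 = 283, q_3 = 5*25 + 6 = 131.
q_3 = 131 > 45, so the last convergent with denominator <= 45 is p_2/q_2 = 54/25.
The closest fraction with denominator <= 45 is either p_2/q_2 or the intermediate fraction (k*p_2 + p_1)/(k*q_2 + q_1) with the largest k >= 1 whose denominator stays <= 45; these approach x as k grows, and every other convergent or intermediate fraction in range is farther away.
Largest k: floor((45 - q_1)/q_2) = floor((45 - 6)/25) = 1.
That gives (1*54 + 13)/(1*25 + 6) = 67/31.
Compare the errors: |x - 54/25| = |283*25 - 54*131|/(131*25) = 1/3275, and |x - 67/31| = |283*31 - 67*131|/(131*31) = 4/4061.
Cross-multiplying, 1*4061 = 4061 < 13100 = 4*3275, so 1/3275 is smaller: the convergent 54/25 is closer to x than 67/31.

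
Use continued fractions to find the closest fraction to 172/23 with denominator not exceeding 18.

Expand x = 172/23 as a continued fraction with the Euclidean algorithm:
  172 = 7*23 + 11, so a_0 = 7.
  23 = 2*11 + 1, so a_1 = 2.
  11 = 11*1 + 0, so a_2 = 11.
so x = [7; 2, 11].
Convergents (p_i = a_i*p_{i-1} + p_{i-2}, q_i = a_i*q_{i-1} + q_{i-2} with p_{-2}=0, p_{-1}=1, q_{-2}=1, q_{-1}=0), until the denominator exceeds 18:
  i=0: a_0=7, p_0 = 7*1 + 0 = 7, q_0 = 7*0 + 1 = 1.
  i=1: a_1=2, p_1 = 2*7 + 1 = 15, q_1 = 2*1 + 0 = 2.
  i=2: a_2=11, p_2 = 11*15 + 7 = 172, q_2 = 11*2 + 1 = 23.
q_2 = 23 > 18, so the last convergent with denominator <= 18 is p_1/q_1 = 15/2.
The closest fraction with denominator <= 18 is either p_1/q_1 or the intermediate fraction (k*p_1 + p_0)/(k*q_1 + q_0) with the largest k >= 1 whose denominator stays <= 18; these approach x as k grows, and every other convergent or intermediate fraction in range is farther away.
Largest k: floor((18 - q_0)/q_1) = floor((18 - 1)/2) = 8.
That gives (8*15 + 7)/(8*2 + 1) = 127/17.
Compare the errors: |x - 15/2| = |172*2 - 15*23|/(23*2) = 1/46, and |x - 127/17| = |172*17 - 127*23|/(23*17) = 3/391.
Cross-multiplying, 3*46 = 138 < 391 = 1*391, so 3/391 is smaller: the intermediate fraction 127/17 is closer to x than 15/2.

127/17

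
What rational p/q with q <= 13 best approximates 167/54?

34/11

Expand x = 167/54 as a continued fraction with the Euclidean algorithm:
  167 = 3*54 + 5, so a_0 = 3.
  54 = 10*5 + 4, so a_1 = 10.
  5 = 1*4 + 1, so a_2 = 1.
  4 = 4*1 + 0, so a_3 = 4.
so x = [3; 10, 1, 4].
Convergents (p_i = a_i*p_{i-1} + p_{i-2}, q_i = a_i*q_{i-1} + q_{i-2} with p_{-2}=0, p_{-1}=1, q_{-2}=1, q_{-1}=0), until the denominator exceeds 13:
  i=0: a_0=3, p_0 = 3*1 + 0 = 3, q_0 = 3*0 + 1 = 1.
  i=1: a_1=10, p_1 = 10*3 + 1 = 31, q_1 = 10*1 + 0 = 10.
  i=2: a_2=1, p_2 = 1*31 + 3 = 34, q_2 = 1*10 + 1 = 11.
  i=3: a_3=4, p_3 = 4*34 + 31 = 167, q_3 = 4*11 + 10 = 54.
q_3 = 54 > 13, so the last convergent with denominator <= 13 is p_2/q_2 = 34/11.
The closest fraction with denominator <= 13 is either p_2/q_2 or the intermediate fraction (k*p_2 + p_1)/(k*q_2 + q_1) with the largest k >= 1 whose denominator stays <= 13; these approach x as k grows, and every other convergent or intermediate fraction in range is farther away.
Largest k: floor((13 - q_1)/q_2) = floor((13 - 10)/11) = 0.
Since k = 0, no intermediate fraction beyond p_2/q_2 has denominator <= 13, so the convergent 34/11 is the closest (its error is |167*11 - 34*54|/(54*11) = 1/594).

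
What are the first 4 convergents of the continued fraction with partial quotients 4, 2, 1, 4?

4/1, 9/2, 13/3, 61/14

Using the convergent recurrence p_i = a_i*p_{i-1} + p_{i-2}, q_i = a_i*q_{i-1} + q_{i-2} with p_{-2}=0, p_{-1}=1, q_{-2}=1, q_{-1}=0:
  i=0: a_0=4, p_0 = 4*1 + 0 = 4, q_0 = 4*0 + 1 = 1.
  i=1: a_1=2, p_1 = 2*4 + 1 = 9, q_1 = 2*1 + 0 = 2.
  i=2: a_2=1, p_2 = 1*9 + 4 = 13, q_2 = 1*2 + 1 = 3.
  i=3: a_3=4, p_3 = 4*13 + 9 = 61, q_3 = 4*3 + 2 = 14.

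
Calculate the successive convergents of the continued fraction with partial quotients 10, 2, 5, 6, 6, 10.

Using the convergent recurrence p_i = a_i*p_{i-1} + p_{i-2}, q_i = a_i*q_{i-1} + q_{i-2} with p_{-2}=0, p_{-1}=1, q_{-2}=1, q_{-1}=0:
  i=0: a_0=10, p_0 = 10*1 + 0 = 10, q_0 = 10*0 + 1 = 1.
  i=1: a_1=2, p_1 = 2*10 + 1 = 21, q_1 = 2*1 + 0 = 2.
  i=2: a_2=5, p_2 = 5*21 + 10 = 115, q_2 = 5*2 + 1 = 11.
  i=3: a_3=6, p_3 = 6*115 + 21 = 711, q_3 = 6*11 + 2 = 68.
  i=4: a_4=6, p_4 = 6*711 + 115 = 4381, q_4 = 6*68 + 11 = 419.
  i=5: a_5=10, p_5 = 10*4381 + 711 = 44521, q_5 = 10*419 + 68 = 4258.

10/1, 21/2, 115/11, 711/68, 4381/419, 44521/4258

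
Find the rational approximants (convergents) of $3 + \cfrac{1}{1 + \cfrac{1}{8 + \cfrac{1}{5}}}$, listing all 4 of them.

3/1, 4/1, 35/9, 179/46

Using the convergent recurrence p_i = a_i*p_{i-1} + p_{i-2}, q_i = a_i*q_{i-1} + q_{i-2} with p_{-2}=0, p_{-1}=1, q_{-2}=1, q_{-1}=0:
  i=0: a_0=3, p_0 = 3*1 + 0 = 3, q_0 = 3*0 + 1 = 1.
  i=1: a_1=1, p_1 = 1*3 + 1 = 4, q_1 = 1*1 + 0 = 1.
  i=2: a_2=8, p_2 = 8*4 + 3 = 35, q_2 = 8*1 + 1 = 9.
  i=3: a_3=5, p_3 = 5*35 + 4 = 179, q_3 = 5*9 + 1 = 46.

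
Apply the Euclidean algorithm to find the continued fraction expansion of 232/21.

[11; 21]

Run the Euclidean algorithm on 232 and 21; the successive quotients are the partial quotients a_0, a_1, ... (each step inverts the fractional part left over by the previous one):
  232 = 11*21 + 1, so a_0 = 11.
  21 = 21*1 + 0, so a_1 = 21.
The remainder reaches 0 after 2 divisions, so the expansion has 2 partial quotients, read off in order.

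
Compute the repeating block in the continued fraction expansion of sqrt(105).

Write x_i = (sqrt(105) + m_i)/d_i with (m_0, d_0) = (0, 1). a_0 = floor(sqrt(105)) = 10, since 10^2 = 100 <= 105 < 121 = 11^2.
Iterate m_{i+1} = d_i*a_i - m_i, d_{i+1} = (105 - m_{i+1}^2)/d_i, a_{i+1} = floor((a_0 + m_{i+1})/d_{i+1}):
  m_1 = 1*10 - 0 = 10, d_1 = (105 - 10^2)/1 = 5/1 = 5, a_1 = floor((10 + 10)/5) = 4.
  m_2 = 5*4 - 10 = 10, d_2 = (105 - 10^2)/5 = 5/5 = 1, a_2 = floor((10 + 10)/1) = 20.
  m_3 = 1*20 - 10 = 10, d_3 = (105 - 10^2)/1 = 5/1 = 5: (m_3, d_3) = (m_1, d_1) = (10, 5), so from here the quotients repeat a_1, a_2; the period length is 2.
Hence the expansion of sqrt(105) is a_0 = 10 followed by the repeating block 4, 20 (period 2).

[10; (4, 20)]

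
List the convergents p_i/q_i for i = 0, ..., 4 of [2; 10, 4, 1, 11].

2/1, 21/10, 86/41, 107/51, 1263/602

Using the convergent recurrence p_i = a_i*p_{i-1} + p_{i-2}, q_i = a_i*q_{i-1} + q_{i-2} with p_{-2}=0, p_{-1}=1, q_{-2}=1, q_{-1}=0:
  i=0: a_0=2, p_0 = 2*1 + 0 = 2, q_0 = 2*0 + 1 = 1.
  i=1: a_1=10, p_1 = 10*2 + 1 = 21, q_1 = 10*1 + 0 = 10.
  i=2: a_2=4, p_2 = 4*21 + 2 = 86, q_2 = 4*10 + 1 = 41.
  i=3: a_3=1, p_3 = 1*86 + 21 = 107, q_3 = 1*41 + 10 = 51.
  i=4: a_4=11, p_4 = 11*107 + 86 = 1263, q_4 = 11*51 + 41 = 602.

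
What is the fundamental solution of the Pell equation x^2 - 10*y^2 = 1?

First expand sqrt(10) as a continued fraction. With x_i = (sqrt(10) + m_i)/d_i and (m_0, d_0) = (0, 1): a_0 = floor(sqrt(10)) = 3, since 3^2 = 9 <= 10 < 16 = 4^2.
Iterate m_{i+1} = d_i*a_i - m_i, d_{i+1} = (10 - m_{i+1}^2)/d_i, a_{i+1} = floor((a_0 + m_{i+1})/d_{i+1}):
  m_1 = 1*3 - 0 = 3, d_1 = (10 - 3^2)/1 = 1/1 = 1, a_1 = floor((3 + 3)/1) = 6.
  m_2 = 1*6 - 3 = 3, d_2 = (10 - 3^2)/1 = 1/1 = 1: (m_2, d_2) = (m_1, d_1) = (3, 1), so from here the quotient a_1 repeats; the period length is 1.
So sqrt(10) = [3; (6)] with period length k = 1.
k is odd, so (p_{k-1}, q_{k-1}) only solves x^2 - 10y^2 = -1 and the fundamental solution of x^2 - 10y^2 = 1 is (p_{2k-1}, q_{2k-1}) = (p_1, q_1); compute convergents through index 1, running through the period twice.
Convergents (p_i = a_i*p_{i-1} + p_{i-2}, q_i = a_i*q_{i-1} + q_{i-2} with p_{-2}=0, p_{-1}=1, q_{-2}=1, q_{-1}=0):
  i=0: a_0=3, p_0 = 3*1 + 0 = 3, q_0 = 3*0 + 1 = 1.
  i=1: a_1=6, p_1 = 6*3 + 1 = 19, q_1 = 6*1 + 0 = 6.
Indeed p_0^2 - 10*q_0^2 = 9 - 10 = -1, not +1.
Check: 19^2 - 10*6^2 = 361 - 360 = 1, so (x, y) = (19, 6) solves the equation, and by the theorem it is the least positive solution.

(x, y) = (19, 6)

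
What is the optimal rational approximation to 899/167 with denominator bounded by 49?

253/47

Expand x = 899/167 as a continued fraction with the Euclidean algorithm:
  899 = 5*167 + 64, so a_0 = 5.
  167 = 2*64 + 39, so a_1 = 2.
  64 = 1*39 + 25, so a_2 = 1.
  39 = 1*25 + 14, so a_3 = 1.
  25 = 1*14 + 11, so a_4 = 1.
  14 = 1*11 + 3, so a_5 = 1.
  11 = 3*3 + 2, so a_6 = 3.
  3 = 1*2 + 1, so a_7 = 1.
  2 = 2*1 + 0, so a_8 = 2.
so x = [5; 2, 1, 1, 1, 1, 3, 1, 2].
Convergents (p_i = a_i*p_{i-1} + p_{i-2}, q_i = a_i*q_{i-1} + q_{i-2} with p_{-2}=0, p_{-1}=1, q_{-2}=1, q_{-1}=0), until the denominator exceeds 49:
  i=0: a_0=5, p_0 = 5*1 + 0 = 5, q_0 = 5*0 + 1 = 1.
  i=1: a_1=2, p_1 = 2*5 + 1 = 11, q_1 = 2*1 + 0 = 2.
  i=2: a_2=1, p_2 = 1*11 + 5 = 16, q_2 = 1*2 + 1 = 3.
  i=3: a_3=1, p_3 = 1*16 + 11 = 27, q_3 = 1*3 + 2 = 5.
  i=4: a_4=1, p_4 = 1*27 + 16 = 43, q_4 = 1*5 + 3 = 8.
  i=5: a_5=1, p_5 = 1*43 + 27 = 70, q_5 = 1*8 + 5 = 13.
  i=6: a_6=3, p_6 = 3*70 + 43 = 253, q_6 = 3*13 + 8 = 47.
  i=7: a_7=1, p_7 = 1*253 + 70 = 323, q_7 = 1*47 + 13 = 60.
q_7 = 60 > 49, so the last convergent with denominator <= 49 is p_6/q_6 = 253/47.
The closest fraction with denominator <= 49 is either p_6/q_6 or the intermediate fraction (k*p_6 + p_5)/(k*q_6 + q_5) with the largest k >= 1 whose denominator stays <= 49; these approach x as k grows, and every other convergent or intermediate fraction in range is farther away.
Largest k: floor((49 - q_5)/q_6) = floor((49 - 13)/47) = 0.
Since k = 0, no intermediate fraction beyond p_6/q_6 has denominator <= 49, so the convergent 253/47 is the closest (its error is |899*47 - 253*167|/(167*47) = 2/7849).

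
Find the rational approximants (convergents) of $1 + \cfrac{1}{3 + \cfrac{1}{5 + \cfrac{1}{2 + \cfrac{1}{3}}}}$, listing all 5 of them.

Using the convergent recurrence p_i = a_i*p_{i-1} + p_{i-2}, q_i = a_i*q_{i-1} + q_{i-2} with p_{-2}=0, p_{-1}=1, q_{-2}=1, q_{-1}=0:
  i=0: a_0=1, p_0 = 1*1 + 0 = 1, q_0 = 1*0 + 1 = 1.
  i=1: a_1=3, p_1 = 3*1 + 1 = 4, q_1 = 3*1 + 0 = 3.
  i=2: a_2=5, p_2 = 5*4 + 1 = 21, q_2 = 5*3 + 1 = 16.
  i=3: a_3=2, p_3 = 2*21 + 4 = 46, q_3 = 2*16 + 3 = 35.
  i=4: a_4=3, p_4 = 3*46 + 21 = 159, q_4 = 3*35 + 16 = 121.

1/1, 4/3, 21/16, 46/35, 159/121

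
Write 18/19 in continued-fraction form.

Run the Euclidean algorithm on 18 and 19; the successive quotients are the partial quotients a_0, a_1, ... (each step inverts the fractional part left over by the previous one):
  18 = 0*19 + 18, so a_0 = 0.
  19 = 1*18 + 1, so a_1 = 1.
  18 = 18*1 + 0, so a_2 = 18.
The remainder reaches 0 after 3 divisions, so the expansion has 3 partial quotients, read off in order.

[0; 1, 18]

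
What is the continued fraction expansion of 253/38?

Run the Euclidean algorithm on 253 and 38; the successive quotients are the partial quotients a_0, a_1, ... (each step inverts the fractional part left over by the previous one):
  253 = 6*38 + 25, so a_0 = 6.
  38 = 1*25 + 13, so a_1 = 1.
  25 = 1*13 + 12, so a_2 = 1.
  13 = 1*12 + 1, so a_3 = 1.
  12 = 12*1 + 0, so a_4 = 12.
The remainder reaches 0 after 5 divisions, so the expansion has 5 partial quotients, read off in order.

[6; 1, 1, 1, 12]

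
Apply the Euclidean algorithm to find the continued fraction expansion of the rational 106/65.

Run the Euclidean algorithm on 106 and 65; the successive quotients are the partial quotients a_0, a_1, ... (each step inverts the fractional part left over by the previous one):
  106 = 1*65 + 41, so a_0 = 1.
  65 = 1*41 + 24, so a_1 = 1.
  41 = 1*24 + 17, so a_2 = 1.
  24 = 1*17 + 7, so a_3 = 1.
  17 = 2*7 + 3, so a_4 = 2.
  7 = 2*3 + 1, so a_5 = 2.
  3 = 3*1 + 0, so a_6 = 3.
The remainder reaches 0 after 7 divisions, so the expansion has 7 partial quotients, read off in order.

[1; 1, 1, 1, 2, 2, 3]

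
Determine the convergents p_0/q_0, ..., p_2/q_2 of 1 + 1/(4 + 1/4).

Using the convergent recurrence p_i = a_i*p_{i-1} + p_{i-2}, q_i = a_i*q_{i-1} + q_{i-2} with p_{-2}=0, p_{-1}=1, q_{-2}=1, q_{-1}=0:
  i=0: a_0=1, p_0 = 1*1 + 0 = 1, q_0 = 1*0 + 1 = 1.
  i=1: a_1=4, p_1 = 4*1 + 1 = 5, q_1 = 4*1 + 0 = 4.
  i=2: a_2=4, p_2 = 4*5 + 1 = 21, q_2 = 4*4 + 1 = 17.

1/1, 5/4, 21/17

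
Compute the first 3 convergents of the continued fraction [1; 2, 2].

1/1, 3/2, 7/5

Using the convergent recurrence p_i = a_i*p_{i-1} + p_{i-2}, q_i = a_i*q_{i-1} + q_{i-2} with p_{-2}=0, p_{-1}=1, q_{-2}=1, q_{-1}=0:
  i=0: a_0=1, p_0 = 1*1 + 0 = 1, q_0 = 1*0 + 1 = 1.
  i=1: a_1=2, p_1 = 2*1 + 1 = 3, q_1 = 2*1 + 0 = 2.
  i=2: a_2=2, p_2 = 2*3 + 1 = 7, q_2 = 2*2 + 1 = 5.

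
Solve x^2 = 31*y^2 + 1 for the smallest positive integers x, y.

First expand sqrt(31) as a continued fraction. With x_i = (sqrt(31) + m_i)/d_i and (m_0, d_0) = (0, 1): a_0 = floor(sqrt(31)) = 5, since 5^2 = 25 <= 31 < 36 = 6^2.
Iterate m_{i+1} = d_i*a_i - m_i, d_{i+1} = (31 - m_{i+1}^2)/d_i, a_{i+1} = floor((a_0 + m_{i+1})/d_{i+1}):
  m_1 = 1*5 - 0 = 5, d_1 = (31 - 5^2)/1 = 6/1 = 6, a_1 = floor((5 + 5)/6) = 1.
  m_2 = 6*1 - 5 = 1, d_2 = (31 - 1^2)/6 = 30/6 = 5, a_2 = floor((5 + 1)/5) = 1.
  m_3 = 5*1 - 1 = 4, d_3 = (31 - 4^2)/5 = 15/5 = 3, a_3 = floor((5 + 4)/3) = 3.
  m_4 = 3*3 - 4 = 5, d_4 = (31 - 5^2)/3 = 6/3 = 2, a_4 = floor((5 + 5)/2) = 5.
  m_5 = 2*5 - 5 = 5, d_5 = (31 - 5^2)/2 = 6/2 = 3, a_5 = floor((5 + 5)/3) = 3.
  m_6 = 3*3 - 5 = 4, d_6 = (31 - 4^2)/3 = 15/3 = 5, a_6 = floor((5 + 4)/5) = 1.
  m_7 = 5*1 - 4 = 1, d_7 = (31 - 1^2)/5 = 30/5 = 6, a_7 = floor((5 + 1)/6) = 1.
  m_8 = 6*1 - 1 = 5, d_8 = (31 - 5^2)/6 = 6/6 = 1, a_8 = floor((5 + 5)/1) = 10.
  m_9 = 1*10 - 5 = 5, d_9 = (31 - 5^2)/1 = 6/1 = 6: (m_9, d_9) = (m_1, d_1) = (5, 6), so from here the quotients repeat a_1, ..., a_8; the period length is 8.
So sqrt(31) = [5; (1, 1, 3, 5, 3, 1, 1, 10)] with period length k = 8.
k is even, so the fundamental solution of x^2 - 31y^2 = 1 is (p_{k-1}, q_{k-1}) = (p_7, q_7); compute convergents through index 7.
Convergents (p_i = a_i*p_{i-1} + p_{i-2}, q_i = a_i*q_{i-1} + q_{i-2} with p_{-2}=0, p_{-1}=1, q_{-2}=1, q_{-1}=0):
  i=0: a_0=5, p_0 = 5*1 + 0 = 5, q_0 = 5*0 + 1 = 1.
  i=1: a_1=1, p_1 = 1*5 + 1 = 6, q_1 = 1*1 + 0 = 1.
  i=2: a_2=1, p_2 = 1*6 + 5 = 11, q_2 = 1*1 + 1 = 2.
  i=3: a_3=3, p_3 = 3*11 + 6 = 39, q_3 = 3*2 + 1 = 7.
  i=4: a_4=5, p_4 = 5*39 + 11 = 206, q_4 = 5*7 + 2 = 37.
  i=5: a_5=3, p_5 = 3*206 + 39 = 657, q_5 = 3*37 + 7 = 118.
  i=6: a_6=1, p_6 = 1*657 + 206 = 863, q_6 = 1*118 + 37 = 155.
  i=7: a_7=1, p_7 = 1*863 + 657 = 1520, q_7 = 1*155 + 118 = 273.
Check: 1520^2 - 31*273^2 = 2310400 - 2310399 = 1, so (x, y) = (1520, 273) solves the equation, and by the theorem it is the least positive solution.

(x, y) = (1520, 273)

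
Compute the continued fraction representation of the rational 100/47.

Run the Euclidean algorithm on 100 and 47; the successive quotients are the partial quotients a_0, a_1, ... (each step inverts the fractional part left over by the previous one):
  100 = 2*47 + 6, so a_0 = 2.
  47 = 7*6 + 5, so a_1 = 7.
  6 = 1*5 + 1, so a_2 = 1.
  5 = 5*1 + 0, so a_3 = 5.
The remainder reaches 0 after 4 divisions, so the expansion has 4 partial quotients, read off in order.

[2; 7, 1, 5]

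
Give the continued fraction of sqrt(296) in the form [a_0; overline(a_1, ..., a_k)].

Write x_i = (sqrt(296) + m_i)/d_i with (m_0, d_0) = (0, 1). a_0 = floor(sqrt(296)) = 17, since 17^2 = 289 <= 296 < 324 = 18^2.
Iterate m_{i+1} = d_i*a_i - m_i, d_{i+1} = (296 - m_{i+1}^2)/d_i, a_{i+1} = floor((a_0 + m_{i+1})/d_{i+1}):
  m_1 = 1*17 - 0 = 17, d_1 = (296 - 17^2)/1 = 7/1 = 7, a_1 = floor((17 + 17)/7) = 4.
  m_2 = 7*4 - 17 = 11, d_2 = (296 - 11^2)/7 = 175/7 = 25, a_2 = floor((17 + 11)/25) = 1.
  m_3 = 25*1 - 11 = 14, d_3 = (296 - 14^2)/25 = 100/25 = 4, a_3 = floor((17 + 14)/4) = 7.
  m_4 = 4*7 - 14 = 14, d_4 = (296 - 14^2)/4 = 100/4 = 25, a_4 = floor((17 + 14)/25) = 1.
  m_5 = 25*1 - 14 = 11, d_5 = (296 - 11^2)/25 = 175/25 = 7, a_5 = floor((17 + 11)/7) = 4.
  m_6 = 7*4 - 11 = 17, d_6 = (296 - 17^2)/7 = 7/7 = 1, a_6 = floor((17 + 17)/1) = 34.
  m_7 = 1*34 - 17 = 17, d_7 = (296 - 17^2)/1 = 7/1 = 7: (m_7, d_7) = (m_1, d_1) = (17, 7), so from here the quotients repeat a_1, ..., a_6; the period length is 6.
Hence the expansion of sqrt(296) is a_0 = 17 followed by the repeating block 4, 1, 7, 1, 4, 34 (period 6).

[17; overline(4, 1, 7, 1, 4, 34)]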